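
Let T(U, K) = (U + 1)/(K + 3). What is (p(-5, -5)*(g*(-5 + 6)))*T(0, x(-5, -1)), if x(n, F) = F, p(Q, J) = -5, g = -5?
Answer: 25/2 ≈ 12.500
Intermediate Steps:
T(U, K) = (1 + U)/(3 + K)
(p(-5, -5)*(g*(-5 + 6)))*T(0, x(-5, -1)) = (-(-25)*(-5 + 6))*((1 + 0)/(3 - 1)) = (-(-25))*(1/2) = (-5*(-5))*((1/2)*1) = 25*(1/2) = 25/2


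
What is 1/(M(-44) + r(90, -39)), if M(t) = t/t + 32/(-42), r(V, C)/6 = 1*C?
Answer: -21/4909 ≈ -0.0042779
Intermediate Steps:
r(V, C) = 6*C (r(V, C) = 6*(1*C) = 6*C)
M(t) = 5/21 (M(t) = 1 + 32*(-1/42) = 1 - 16/21 = 5/21)
1/(M(-44) + r(90, -39)) = 1/(5/21 + 6*(-39)) = 1/(5/21 - 234) = 1/(-4909/21) = -21/4909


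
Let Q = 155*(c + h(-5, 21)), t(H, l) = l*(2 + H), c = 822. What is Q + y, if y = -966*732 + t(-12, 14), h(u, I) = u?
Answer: -580617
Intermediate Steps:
Q = 126635 (Q = 155*(822 - 5) = 155*817 = 126635)
y = -707252 (y = -966*732 + 14*(2 - 12) = -707112 + 14*(-10) = -707112 - 140 = -707252)
Q + y = 126635 - 707252 = -580617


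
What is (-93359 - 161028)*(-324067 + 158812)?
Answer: 42038723685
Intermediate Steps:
(-93359 - 161028)*(-324067 + 158812) = -254387*(-165255) = 42038723685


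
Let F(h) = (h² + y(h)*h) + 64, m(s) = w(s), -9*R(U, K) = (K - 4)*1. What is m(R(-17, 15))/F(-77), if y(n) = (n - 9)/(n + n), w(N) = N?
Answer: -11/53550 ≈ -0.00020542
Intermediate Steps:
R(U, K) = 4/9 - K/9 (R(U, K) = -(K - 4)/9 = -(-4 + K)/9 = 4/9 - K/9)
m(s) = s
y(n) = (-9 + n)/(2*n) (y(n) = (-9 + n)/((2*n)) = (-9 + n)*(1/(2*n)) = (-9 + n)/(2*n))
F(h) = 119/2 + h² + h/2 (F(h) = (h² + ((-9 + h)/(2*h))*h) + 64 = (h² + (-9/2 + h/2)) + 64 = (-9/2 + h² + h/2) + 64 = 119/2 + h² + h/2)
m(R(-17, 15))/F(-77) = (4/9 - ⅑*15)/(119/2 + (-77)² + (½)*(-77)) = (4/9 - 5/3)/(119/2 + 5929 - 77/2) = -11/9/5950 = -11/9*1/5950 = -11/53550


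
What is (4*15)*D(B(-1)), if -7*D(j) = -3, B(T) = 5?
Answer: 180/7 ≈ 25.714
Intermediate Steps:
D(j) = 3/7 (D(j) = -1/7*(-3) = 3/7)
(4*15)*D(B(-1)) = (4*15)*(3/7) = 60*(3/7) = 180/7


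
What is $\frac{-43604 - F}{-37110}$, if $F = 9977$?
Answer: $\frac{53581}{37110} \approx 1.4438$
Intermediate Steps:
$\frac{-43604 - F}{-37110} = \frac{-43604 - 9977}{-37110} = \left(-43604 - 9977\right) \left(- \frac{1}{37110}\right) = \left(-53581\right) \left(- \frac{1}{37110}\right) = \frac{53581}{37110}$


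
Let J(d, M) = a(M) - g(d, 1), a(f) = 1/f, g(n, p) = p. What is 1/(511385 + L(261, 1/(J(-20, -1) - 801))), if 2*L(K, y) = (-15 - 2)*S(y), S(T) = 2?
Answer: 1/511368 ≈ 1.9555e-6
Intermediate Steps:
a(f) = 1/f
J(d, M) = -1 + 1/M (J(d, M) = 1/M - 1*1 = 1/M - 1 = -1 + 1/M)
L(K, y) = -17 (L(K, y) = ((-15 - 2)*2)/2 = (-17*2)/2 = (1/2)*(-34) = -17)
1/(511385 + L(261, 1/(J(-20, -1) - 801))) = 1/(511385 - 17) = 1/511368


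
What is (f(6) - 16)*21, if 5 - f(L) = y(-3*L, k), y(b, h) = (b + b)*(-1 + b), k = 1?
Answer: -14595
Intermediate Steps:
y(b, h) = 2*b*(-1 + b) (y(b, h) = (2*b)*(-1 + b) = 2*b*(-1 + b))
f(L) = 5 + 6*L*(-1 - 3*L) (f(L) = 5 - 2*(-3*L)*(-1 - 3*L) = 5 - (-6)*L*(-1 - 3*L) = 5 + 6*L*(-1 - 3*L))
(f(6) - 16)*21 = ((5 - 6*6*(1 + 3*6)) - 16)*21 = ((5 - 6*6*(1 + 18)) - 16)*21 = ((5 - 6*6*19) - 16)*21 = ((5 - 684) - 16)*21 = (-679 - 16)*21 = -695*21 = -14595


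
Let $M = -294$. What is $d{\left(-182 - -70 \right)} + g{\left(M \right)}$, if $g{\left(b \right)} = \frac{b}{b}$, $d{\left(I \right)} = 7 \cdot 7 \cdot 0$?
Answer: $1$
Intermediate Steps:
$d{\left(I \right)} = 0$ ($d{\left(I \right)} = 49 \cdot 0 = 0$)
$g{\left(b \right)} = 1$
$d{\left(-182 - -70 \right)} + g{\left(M \right)} = 0 + 1 = 1$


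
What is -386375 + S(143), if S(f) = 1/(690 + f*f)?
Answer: -8167581124/21139 ≈ -3.8638e+5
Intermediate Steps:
S(f) = 1/(690 + f²)
-386375 + S(143) = -386375 + 1/(690 + 143²) = -386375 + 1/(690 + 20449) = -386375 + 1/21139 = -8167581124/21139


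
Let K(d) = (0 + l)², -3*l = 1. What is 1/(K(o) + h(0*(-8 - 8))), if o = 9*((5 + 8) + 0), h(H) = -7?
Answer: -9/62 ≈ -0.14516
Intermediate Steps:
l = -⅓ (l = -⅓*1 = -⅓ ≈ -0.33333)
o = 117 (o = 9*(13 + 0) = 9*13 = 117)
K(d) = ⅑ (K(d) = (0 - ⅓)² = (-⅓)² = ⅑)
1/(K(o) + h(0*(-8 - 8))) = 1/(⅑ - 7) = 1/(-62/9) = -9/62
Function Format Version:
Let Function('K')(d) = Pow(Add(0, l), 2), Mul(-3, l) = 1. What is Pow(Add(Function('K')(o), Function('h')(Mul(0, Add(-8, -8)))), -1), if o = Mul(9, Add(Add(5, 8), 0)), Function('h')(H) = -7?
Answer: Rational(-9, 62) ≈ -0.14516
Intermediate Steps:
l = Rational(-1, 3) (l = Mul(Rational(-1, 3), 1) = Rational(-1, 3) ≈ -0.33333)
o = 117 (o = Mul(9, Add(13, 0)) = Mul(9, 13) = 117)
Function('K')(d) = Rational(1, 9) (Function('K')(d) = Pow(Add(0, Rational(-1, 3)), 2) = Pow(Rational(-1, 3), 2) = Rational(1, 9))
Pow(Add(Function('K')(o), Function('h')(Mul(0, Add(-8, -8)))), -1) = Pow(Add(Rational(1, 9), -7), -1) = Pow(Rational(-62, 9), -1) = Rational(-9, 62)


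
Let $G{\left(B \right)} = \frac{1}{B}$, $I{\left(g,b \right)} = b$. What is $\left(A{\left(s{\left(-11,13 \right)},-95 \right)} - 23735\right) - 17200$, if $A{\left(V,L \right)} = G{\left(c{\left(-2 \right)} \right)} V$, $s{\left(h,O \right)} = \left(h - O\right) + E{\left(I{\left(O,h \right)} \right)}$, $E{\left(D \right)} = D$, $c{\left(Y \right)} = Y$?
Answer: $- \frac{81835}{2} \approx -40918.0$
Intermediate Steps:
$s{\left(h,O \right)} = - O + 2 h$ ($s{\left(h,O \right)} = \left(h - O\right) + h = - O + 2 h$)
$A{\left(V,L \right)} = - \frac{V}{2}$ ($A{\left(V,L \right)} = \frac{V}{-2} = - \frac{V}{2}$)
$\left(A{\left(s{\left(-11,13 \right)},-95 \right)} - 23735\right) - 17200 = \left(- \frac{\left(-1\right) 13 + 2 \left(-11\right)}{2} - 23735\right) - 17200 = \left(- \frac{-13 - 22}{2} - 23735\right) - 17200 = \left(\left(- \frac{1}{2}\right) \left(-35\right) - 23735\right) - 17200 = \left(\frac{35}{2} - 23735\right) - 17200 = - \frac{47435}{2} - 17200 = - \frac{81835}{2}$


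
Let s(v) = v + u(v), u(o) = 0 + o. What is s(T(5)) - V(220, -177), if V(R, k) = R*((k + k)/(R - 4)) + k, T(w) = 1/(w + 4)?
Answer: 4840/9 ≈ 537.78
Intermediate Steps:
T(w) = 1/(4 + w)
u(o) = o
V(R, k) = k + 2*R*k/(-4 + R) (V(R, k) = R*((2*k)/(-4 + R)) + k = R*(2*k/(-4 + R)) + k = 2*R*k/(-4 + R) + k = k + 2*R*k/(-4 + R))
s(v) = 2*v (s(v) = v + v = 2*v)
s(T(5)) - V(220, -177) = 2/(4 + 5) - (-177)*(-4 + 3*220)/(-4 + 220) = 2/9 - (-177)*(-4 + 660)/216 = 2*(1/9) - (-177)*656/216 = 2/9 - 1*(-4838/9) = 2/9 + 4838/9 = 4840/9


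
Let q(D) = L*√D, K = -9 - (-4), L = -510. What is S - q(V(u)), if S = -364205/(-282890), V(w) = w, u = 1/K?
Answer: 72841/56578 + 102*I*√5 ≈ 1.2874 + 228.08*I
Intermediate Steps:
K = -5 (K = -9 - 1*(-4) = -9 + 4 = -5)
u = -⅕ (u = 1/(-5) = -⅕ ≈ -0.20000)
q(D) = -510*√D
S = 72841/56578 (S = -364205*(-1/282890) = 72841/56578 ≈ 1.2874)
S - q(V(u)) = 72841/56578 - (-510)*√(-⅕) = 72841/56578 - (-510)*I*√5/5 = 72841/56578 - (-102)*I*√5 = 72841/56578 + 102*I*√5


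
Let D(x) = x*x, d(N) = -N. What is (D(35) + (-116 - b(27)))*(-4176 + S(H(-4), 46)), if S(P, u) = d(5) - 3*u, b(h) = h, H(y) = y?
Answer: -4673158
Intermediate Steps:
D(x) = x²
S(P, u) = -5 - 3*u (S(P, u) = -1*5 - 3*u = -5 - 3*u)
(D(35) + (-116 - b(27)))*(-4176 + S(H(-4), 46)) = (35² + (-116 - 1*27))*(-4176 + (-5 - 3*46)) = (1225 + (-116 - 27))*(-4176 + (-5 - 138)) = (1225 - 143)*(-4176 - 143) = 1082*(-4319) = -4673158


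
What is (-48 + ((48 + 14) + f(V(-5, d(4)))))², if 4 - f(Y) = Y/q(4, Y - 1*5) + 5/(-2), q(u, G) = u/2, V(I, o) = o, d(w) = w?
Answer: 1369/4 ≈ 342.25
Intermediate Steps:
q(u, G) = u/2 (q(u, G) = u*(½) = u/2)
f(Y) = 13/2 - Y/2 (f(Y) = 4 - (Y/(((½)*4)) + 5/(-2)) = 4 - (Y/2 + 5*(-½)) = 4 - (Y*(½) - 5/2) = 4 - (Y/2 - 5/2) = 4 - (-5/2 + Y/2) = 4 + (5/2 - Y/2) = 13/2 - Y/2)
(-48 + ((48 + 14) + f(V(-5, d(4)))))² = (-48 + ((48 + 14) + (13/2 - ½*4)))² = (-48 + (62 + (13/2 - 2)))² = (-48 + (62 + 9/2))² = (-48 + 133/2)² = (37/2)² = 1369/4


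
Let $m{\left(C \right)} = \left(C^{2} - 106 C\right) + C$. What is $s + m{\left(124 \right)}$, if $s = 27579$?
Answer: $29935$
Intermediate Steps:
$m{\left(C \right)} = C^{2} - 105 C$
$s + m{\left(124 \right)} = 27579 + 124 \left(-105 + 124\right) = 27579 + 124 \cdot 19 = 27579 + 2356 = 29935$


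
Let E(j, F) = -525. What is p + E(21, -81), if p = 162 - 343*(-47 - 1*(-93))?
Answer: -16141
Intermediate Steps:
p = -15616 (p = 162 - 343*(-47 + 93) = 162 - 343*46 = 162 - 15778 = -15616)
p + E(21, -81) = -15616 - 525 = -16141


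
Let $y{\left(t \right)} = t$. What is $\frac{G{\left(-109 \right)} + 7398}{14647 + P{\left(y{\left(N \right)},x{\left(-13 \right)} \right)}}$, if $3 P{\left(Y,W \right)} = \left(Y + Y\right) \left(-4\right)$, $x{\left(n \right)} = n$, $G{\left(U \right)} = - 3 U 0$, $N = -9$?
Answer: $\frac{7398}{14671} \approx 0.50426$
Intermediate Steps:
$G{\left(U \right)} = 0$
$P{\left(Y,W \right)} = - \frac{8 Y}{3}$ ($P{\left(Y,W \right)} = \frac{\left(Y + Y\right) \left(-4\right)}{3} = \frac{2 Y \left(-4\right)}{3} = \frac{\left(-8\right) Y}{3} = - \frac{8 Y}{3}$)
$\frac{G{\left(-109 \right)} + 7398}{14647 + P{\left(y{\left(N \right)},x{\left(-13 \right)} \right)}} = \frac{0 + 7398}{14647 - -24} = \frac{7398}{14647 + 24} = \frac{7398}{14671}$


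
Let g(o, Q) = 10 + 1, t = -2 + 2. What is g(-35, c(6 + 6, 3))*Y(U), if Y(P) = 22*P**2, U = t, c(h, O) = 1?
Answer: 0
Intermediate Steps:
t = 0
g(o, Q) = 11
U = 0
g(-35, c(6 + 6, 3))*Y(U) = 11*(22*0**2) = 11*(22*0) = 11*0 = 0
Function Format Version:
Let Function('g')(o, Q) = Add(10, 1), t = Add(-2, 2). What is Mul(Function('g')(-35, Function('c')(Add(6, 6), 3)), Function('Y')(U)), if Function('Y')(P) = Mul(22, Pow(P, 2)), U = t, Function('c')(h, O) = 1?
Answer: 0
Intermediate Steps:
t = 0
Function('g')(o, Q) = 11
U = 0
Mul(Function('g')(-35, Function('c')(Add(6, 6), 3)), Function('Y')(U)) = Mul(11, Mul(22, Pow(0, 2))) = Mul(11, Mul(22, 0)) = Mul(11, 0) = 0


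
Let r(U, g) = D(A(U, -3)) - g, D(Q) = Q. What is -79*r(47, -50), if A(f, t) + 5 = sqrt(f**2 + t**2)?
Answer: -3555 - 79*sqrt(2218) ≈ -7275.6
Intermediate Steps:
A(f, t) = -5 + sqrt(f**2 + t**2)
r(U, g) = -5 + sqrt(9 + U**2) - g (r(U, g) = (-5 + sqrt(U**2 + (-3)**2)) - g = (-5 + sqrt(U**2 + 9)) - g = (-5 + sqrt(9 + U**2)) - g = -5 + sqrt(9 + U**2) - g)
-79*r(47, -50) = -79*(-5 + sqrt(9 + 47**2) - 1*(-50)) = -79*(-5 + sqrt(9 + 2209) + 50) = -79*(-5 + sqrt(2218) + 50) = -79*(45 + sqrt(2218)) = -3555 - 79*sqrt(2218)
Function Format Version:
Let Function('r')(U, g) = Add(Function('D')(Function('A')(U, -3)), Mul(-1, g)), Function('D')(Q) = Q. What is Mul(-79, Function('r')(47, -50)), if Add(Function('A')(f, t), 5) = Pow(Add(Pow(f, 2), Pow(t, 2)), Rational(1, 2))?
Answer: Add(-3555, Mul(-79, Pow(2218, Rational(1, 2)))) ≈ -7275.6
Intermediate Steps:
Function('A')(f, t) = Add(-5, Pow(Add(Pow(f, 2), Pow(t, 2)), Rational(1, 2)))
Function('r')(U, g) = Add(-5, Pow(Add(9, Pow(U, 2)), Rational(1, 2)), Mul(-1, g)) (Function('r')(U, g) = Add(Add(-5, Pow(Add(Pow(U, 2), Pow(-3, 2)), Rational(1, 2))), Mul(-1, g)) = Add(Add(-5, Pow(Add(Pow(U, 2), 9), Rational(1, 2))), Mul(-1, g)) = Add(Add(-5, Pow(Add(9, Pow(U, 2)), Rational(1, 2))), Mul(-1, g)) = Add(-5, Pow(Add(9, Pow(U, 2)), Rational(1, 2)), Mul(-1, g)))
Mul(-79, Function('r')(47, -50)) = Mul(-79, Add(-5, Pow(Add(9, Pow(47, 2)), Rational(1, 2)), Mul(-1, -50))) = Mul(-79, Add(-5, Pow(Add(9, 2209), Rational(1, 2)), 50)) = Mul(-79, Add(-5, Pow(2218, Rational(1, 2)), 50)) = Mul(-79, Add(45, Pow(2218, Rational(1, 2)))) = Add(-3555, Mul(-79, Pow(2218, Rational(1, 2))))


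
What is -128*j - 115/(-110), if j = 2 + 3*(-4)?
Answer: 28183/22 ≈ 1281.0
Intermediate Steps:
j = -10 (j = 2 - 12 = -10)
-128*j - 115/(-110) = -128*(-10) - 115/(-110) = 1280 - 115*(-1/110) = 1280 + 23/22 = 28183/22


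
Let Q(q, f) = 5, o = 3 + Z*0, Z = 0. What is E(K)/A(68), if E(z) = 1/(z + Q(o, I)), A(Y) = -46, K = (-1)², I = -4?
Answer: -1/276 ≈ -0.0036232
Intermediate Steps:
o = 3 (o = 3 + 0*0 = 3 + 0 = 3)
K = 1
E(z) = 1/(5 + z) (E(z) = 1/(z + 5) = 1/(5 + z))
E(K)/A(68) = 1/((5 + 1)*(-46)) = -1/46/6 = (⅙)*(-1/46) = -1/276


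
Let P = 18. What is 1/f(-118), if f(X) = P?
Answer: 1/18 ≈ 0.055556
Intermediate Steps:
f(X) = 18
1/f(-118) = 1/18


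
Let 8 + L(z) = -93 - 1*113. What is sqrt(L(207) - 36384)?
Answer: I*sqrt(36598) ≈ 191.31*I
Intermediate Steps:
L(z) = -214 (L(z) = -8 + (-93 - 1*113) = -8 + (-93 - 113) = -8 - 206 = -214)
sqrt(L(207) - 36384) = sqrt(-214 - 36384) = sqrt(-36598) = I*sqrt(36598)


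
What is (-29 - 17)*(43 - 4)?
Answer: -1794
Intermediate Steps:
(-29 - 17)*(43 - 4) = -46*39 = -1794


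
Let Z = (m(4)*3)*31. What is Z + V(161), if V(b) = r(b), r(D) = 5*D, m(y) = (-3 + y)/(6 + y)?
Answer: 8143/10 ≈ 814.30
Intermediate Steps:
m(y) = (-3 + y)/(6 + y)
Z = 93/10 (Z = (((-3 + 4)/(6 + 4))*3)*31 = ((1/10)*3)*31 = (3/10)*31 = 93/10 ≈ 9.3000)
V(b) = 5*b
Z + V(161) = 93/10 + 5*161 = 93/10 + 805 = 8143/10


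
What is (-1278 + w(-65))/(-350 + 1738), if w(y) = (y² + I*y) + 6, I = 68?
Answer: -1467/1388 ≈ -1.0569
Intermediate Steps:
w(y) = 6 + y² + 68*y (w(y) = (y² + 68*y) + 6 = 6 + y² + 68*y)
(-1278 + w(-65))/(-350 + 1738) = (-1278 + (6 + (-65)² + 68*(-65)))/(-350 + 1738) = (-1278 + (6 + 4225 - 4420))/1388 = (-1278 - 189)*(1/1388) = -1467*1/1388 = -1467/1388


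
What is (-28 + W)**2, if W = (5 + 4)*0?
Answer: 784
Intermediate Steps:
W = 0 (W = 9*0 = 0)
(-28 + W)**2 = (-28 + 0)**2 = (-28)**2 = 784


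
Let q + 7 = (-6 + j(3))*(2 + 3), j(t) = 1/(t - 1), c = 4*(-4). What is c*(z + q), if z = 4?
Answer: 488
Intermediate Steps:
c = -16
j(t) = 1/(-1 + t)
q = -69/2 (q = -7 + (-6 + 1/(-1 + 3))*(2 + 3) = -7 + (-6 + 1/2)*5 = -7 + (-6 + ½)*5 = -7 - 11/2*5 = -7 - 55/2 = -69/2 ≈ -34.500)
c*(z + q) = -16*(4 - 69/2) = -16*(-61/2) = 488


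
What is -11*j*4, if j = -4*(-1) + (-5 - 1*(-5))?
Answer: -176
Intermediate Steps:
j = 4 (j = 4 + (-5 + 5) = 4 + 0 = 4)
-11*j*4 = -11*4*4 = -44*4 = -176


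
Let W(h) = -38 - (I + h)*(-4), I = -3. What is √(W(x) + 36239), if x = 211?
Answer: √37033 ≈ 192.44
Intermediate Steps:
W(h) = -50 + 4*h (W(h) = -38 - (-3 + h)*(-4) = -38 - (12 - 4*h) = -38 + (-12 + 4*h) = -50 + 4*h)
√(W(x) + 36239) = √((-50 + 4*211) + 36239) = √((-50 + 844) + 36239) = √(794 + 36239) = √37033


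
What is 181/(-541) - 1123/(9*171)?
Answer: -886102/832599 ≈ -1.0643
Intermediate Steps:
181/(-541) - 1123/(9*171) = 181*(-1/541) - 1123/1539 = -181/541 - 1123*1/1539 = -181/541 - 1123/1539 = -886102/832599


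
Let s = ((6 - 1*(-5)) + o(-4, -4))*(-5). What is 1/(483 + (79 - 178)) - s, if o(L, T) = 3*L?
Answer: -1919/384 ≈ -4.9974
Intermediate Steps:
s = 5 (s = ((6 - 1*(-5)) + 3*(-4))*(-5) = ((6 + 5) - 12)*(-5) = (11 - 12)*(-5) = -1*(-5) = 5)
1/(483 + (79 - 178)) - s = 1/(483 + (79 - 178)) - 1*5 = 1/(483 - 99) - 5 = 1/384 - 5 = -1919/384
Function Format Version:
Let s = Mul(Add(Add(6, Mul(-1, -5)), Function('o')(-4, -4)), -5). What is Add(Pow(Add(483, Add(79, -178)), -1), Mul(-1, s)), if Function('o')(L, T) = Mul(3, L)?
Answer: Rational(-1919, 384) ≈ -4.9974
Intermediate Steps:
s = 5 (s = Mul(Add(Add(6, Mul(-1, -5)), Mul(3, -4)), -5) = Mul(Add(Add(6, 5), -12), -5) = Mul(Add(11, -12), -5) = Mul(-1, -5) = 5)
Add(Pow(Add(483, Add(79, -178)), -1), Mul(-1, s)) = Add(Pow(Add(483, Add(79, -178)), -1), Mul(-1, 5)) = Add(Pow(Add(483, -99), -1), -5) = Add(Pow(384, -1), -5) = Add(Rational(1, 384), -5) = Rational(-1919, 384)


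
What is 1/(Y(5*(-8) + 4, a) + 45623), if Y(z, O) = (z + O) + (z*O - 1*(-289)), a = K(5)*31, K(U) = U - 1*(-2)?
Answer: 1/38281 ≈ 2.6123e-5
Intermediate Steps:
K(U) = 2 + U (K(U) = U + 2 = 2 + U)
a = 217 (a = (2 + 5)*31 = 7*31 = 217)
Y(z, O) = 289 + O + z + O*z (Y(z, O) = (O + z) + (O*z + 289) = (O + z) + (289 + O*z) = 289 + O + z + O*z)
1/(Y(5*(-8) + 4, a) + 45623) = 1/((289 + 217 + (5*(-8) + 4) + 217*(5*(-8) + 4)) + 45623) = 1/((289 + 217 + (-40 + 4) + 217*(-40 + 4)) + 45623) = 1/((289 + 217 - 36 + 217*(-36)) + 45623) = 1/((289 + 217 - 36 - 7812) + 45623) = 1/(-7342 + 45623) = 1/38281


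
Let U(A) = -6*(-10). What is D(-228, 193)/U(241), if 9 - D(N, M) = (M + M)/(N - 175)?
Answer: 4013/24180 ≈ 0.16596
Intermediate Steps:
U(A) = 60
D(N, M) = 9 - 2*M/(-175 + N) (D(N, M) = 9 - (M + M)/(N - 175) = 9 - 2*M/(-175 + N))
D(-228, 193)/U(241) = ((-1575 - 2*193 + 9*(-228))/(-175 - 228))/60 = ((-1575 - 386 - 2052)/(-403))*(1/60) = -1/403*(-4013)*(1/60) = (4013/403)*(1/60) = 4013/24180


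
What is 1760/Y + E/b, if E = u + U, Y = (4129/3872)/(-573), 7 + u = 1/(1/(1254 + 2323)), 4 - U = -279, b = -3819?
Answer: -14912579093677/15768651 ≈ -9.4571e+5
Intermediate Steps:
U = 283 (U = 4 - 1*(-279) = 4 + 279 = 283)
u = 3570 (u = -7 + 1/(1/(1254 + 2323)) = -7 + 1/(1/3577) = -7 + 3577 = 3570)
Y = -4129/2218656 (Y = (4129*(1/3872))*(-1/573) = (4129/3872)*(-1/573) = -4129/2218656 ≈ -0.0018610)
E = 3853 (E = 3570 + 283 = 3853)
1760/Y + E/b = 1760/(-4129/2218656) + 3853/(-3819) = 1760*(-2218656/4129) + 3853*(-1/3819) = -3904834560/4129 - 3853/3819 = -14912579093677/15768651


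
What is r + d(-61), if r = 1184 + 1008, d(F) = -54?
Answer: 2138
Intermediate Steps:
r = 2192
r + d(-61) = 2192 - 54 = 2138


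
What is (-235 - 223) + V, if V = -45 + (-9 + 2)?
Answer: -510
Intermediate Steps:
V = -52 (V = -45 - 7 = -52)
(-235 - 223) + V = (-235 - 223) - 52 = -458 - 52 = -510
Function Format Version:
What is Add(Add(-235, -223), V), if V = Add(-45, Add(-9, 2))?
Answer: -510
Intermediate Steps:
V = -52 (V = Add(-45, -7) = -52)
Add(Add(-235, -223), V) = Add(Add(-235, -223), -52) = Add(-458, -52) = -510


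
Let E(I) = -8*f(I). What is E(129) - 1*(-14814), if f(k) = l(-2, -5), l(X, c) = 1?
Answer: 14806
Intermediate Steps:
f(k) = 1
E(I) = -8 (E(I) = -8*1 = -8)
E(129) - 1*(-14814) = -8 - 1*(-14814) = -8 + 14814 = 14806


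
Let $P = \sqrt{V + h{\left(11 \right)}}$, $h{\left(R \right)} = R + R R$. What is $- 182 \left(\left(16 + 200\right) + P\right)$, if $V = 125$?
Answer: $-39312 - 182 \sqrt{257} \approx -42230.0$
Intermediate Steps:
$h{\left(R \right)} = R + R^{2}$
$P = \sqrt{257}$ ($P = \sqrt{125 + 11 \left(1 + 11\right)} = \sqrt{125 + 11 \cdot 12} = \sqrt{125 + 132} = \sqrt{257} \approx 16.031$)
$- 182 \left(\left(16 + 200\right) + P\right) = - 182 \left(\left(16 + 200\right) + \sqrt{257}\right) = - 182 \left(216 + \sqrt{257}\right) = -39312 - 182 \sqrt{257}$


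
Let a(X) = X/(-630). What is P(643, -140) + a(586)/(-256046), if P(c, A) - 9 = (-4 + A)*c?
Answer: -7467234647377/80654490 ≈ -92583.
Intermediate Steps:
a(X) = -X/630 (a(X) = X*(-1/630) = -X/630)
P(c, A) = 9 + c*(-4 + A) (P(c, A) = 9 + (-4 + A)*c = 9 + c*(-4 + A))
P(643, -140) + a(586)/(-256046) = (9 - 4*643 - 140*643) - 1/630*586/(-256046) = (9 - 2572 - 90020) - 293/315*(-1/256046) = -92583 + 293/80654490 = -7467234647377/80654490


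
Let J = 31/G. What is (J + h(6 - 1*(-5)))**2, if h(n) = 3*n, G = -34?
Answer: 1190281/1156 ≈ 1029.7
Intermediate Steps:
J = -31/34 (J = 31/(-34) = 31*(-1/34) = -31/34 ≈ -0.91177)
(J + h(6 - 1*(-5)))**2 = (-31/34 + 3*(6 - 1*(-5)))**2 = (-31/34 + 3*(6 + 5))**2 = (-31/34 + 3*11)**2 = (-31/34 + 33)**2 = (1091/34)**2 = 1190281/1156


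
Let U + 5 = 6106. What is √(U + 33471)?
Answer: 2*√9893 ≈ 198.93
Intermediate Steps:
U = 6101 (U = -5 + 6106 = 6101)
√(U + 33471) = √(6101 + 33471) = √39572 = 2*√9893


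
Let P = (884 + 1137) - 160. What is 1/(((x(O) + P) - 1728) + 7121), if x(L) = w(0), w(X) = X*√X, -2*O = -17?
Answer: 1/7254 ≈ 0.00013786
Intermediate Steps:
O = 17/2 (O = -½*(-17) = 17/2 ≈ 8.5000)
P = 1861 (P = 2021 - 160 = 1861)
w(X) = X^(3/2)
x(L) = 0 (x(L) = 0^(3/2) = 0)
1/(((x(O) + P) - 1728) + 7121) = 1/(((0 + 1861) - 1728) + 7121) = 1/((1861 - 1728) + 7121) = 1/(133 + 7121) = 1/7254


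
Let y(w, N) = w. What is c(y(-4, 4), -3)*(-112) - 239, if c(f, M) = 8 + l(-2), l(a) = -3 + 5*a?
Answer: 321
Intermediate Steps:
c(f, M) = -5 (c(f, M) = 8 + (-3 + 5*(-2)) = 8 + (-3 - 10) = 8 - 13 = -5)
c(y(-4, 4), -3)*(-112) - 239 = -5*(-112) - 239 = 560 - 239 = 321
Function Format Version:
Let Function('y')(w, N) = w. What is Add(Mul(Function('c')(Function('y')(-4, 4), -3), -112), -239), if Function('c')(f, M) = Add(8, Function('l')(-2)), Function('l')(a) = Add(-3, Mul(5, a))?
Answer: 321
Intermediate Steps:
Function('c')(f, M) = -5 (Function('c')(f, M) = Add(8, Add(-3, Mul(5, -2))) = Add(8, Add(-3, -10)) = Add(8, -13) = -5)
Add(Mul(Function('c')(Function('y')(-4, 4), -3), -112), -239) = Add(Mul(-5, -112), -239) = Add(560, -239) = 321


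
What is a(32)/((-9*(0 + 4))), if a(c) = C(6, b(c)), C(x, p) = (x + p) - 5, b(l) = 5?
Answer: -1/6 ≈ -0.16667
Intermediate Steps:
C(x, p) = -5 + p + x (C(x, p) = (p + x) - 5 = -5 + p + x)
a(c) = 6 (a(c) = -5 + 5 + 6 = 6)
a(32)/((-9*(0 + 4))) = 6/((-9*(0 + 4))) = 6/((-9*4)) = 6/(-36) = 6*(-1/36) = -1/6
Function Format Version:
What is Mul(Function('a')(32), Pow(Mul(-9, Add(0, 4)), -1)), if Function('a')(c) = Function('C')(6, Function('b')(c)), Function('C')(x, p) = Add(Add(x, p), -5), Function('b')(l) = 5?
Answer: Rational(-1, 6) ≈ -0.16667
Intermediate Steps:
Function('C')(x, p) = Add(-5, p, x) (Function('C')(x, p) = Add(Add(p, x), -5) = Add(-5, p, x))
Function('a')(c) = 6 (Function('a')(c) = Add(-5, 5, 6) = 6)
Mul(Function('a')(32), Pow(Mul(-9, Add(0, 4)), -1)) = Mul(6, Pow(Mul(-9, Add(0, 4)), -1)) = Mul(6, Pow(Mul(-9, 4), -1)) = Mul(6, Pow(-36, -1)) = Mul(6, Rational(-1, 36)) = Rational(-1, 6)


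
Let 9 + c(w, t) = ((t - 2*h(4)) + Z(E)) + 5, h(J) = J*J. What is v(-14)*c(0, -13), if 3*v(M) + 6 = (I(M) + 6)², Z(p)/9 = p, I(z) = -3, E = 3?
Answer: -22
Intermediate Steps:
h(J) = J²
Z(p) = 9*p
c(w, t) = -9 + t (c(w, t) = -9 + (((t - 2*4²) + 9*3) + 5) = -9 + (((t - 2*16) + 27) + 5) = -9 + (((t - 32) + 27) + 5) = -9 + (((-32 + t) + 27) + 5) = -9 + ((-5 + t) + 5) = -9 + t)
v(M) = 1 (v(M) = -2 + (-3 + 6)²/3 = -2 + (⅓)*3² = -2 + (⅓)*9 = -2 + 3 = 1)
v(-14)*c(0, -13) = 1*(-9 - 13) = 1*(-22) = -22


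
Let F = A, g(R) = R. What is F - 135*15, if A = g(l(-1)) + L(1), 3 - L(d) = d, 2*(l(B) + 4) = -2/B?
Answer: -2026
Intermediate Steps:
l(B) = -4 - 1/B (l(B) = -4 + (-2/B)/2 = -4 - 1/B)
L(d) = 3 - d
A = -1 (A = (-4 - 1/(-1)) + (3 - 1*1) = (-4 - 1*(-1)) + (3 - 1) = (-4 + 1) + 2 = -3 + 2 = -1)
F = -1
F - 135*15 = -1 - 135*15 = -1 - 2025 = -2026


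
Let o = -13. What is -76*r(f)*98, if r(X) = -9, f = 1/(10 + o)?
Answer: 67032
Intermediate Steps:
f = -⅓ (f = 1/(10 - 13) = 1/(-3) = -⅓ ≈ -0.33333)
-76*r(f)*98 = -76*(-9)*98 = 684*98 = 67032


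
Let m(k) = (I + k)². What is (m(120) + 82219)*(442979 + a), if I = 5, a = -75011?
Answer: 36003460992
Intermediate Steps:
m(k) = (5 + k)²
(m(120) + 82219)*(442979 + a) = ((5 + 120)² + 82219)*(442979 - 75011) = (125² + 82219)*367968 = (15625 + 82219)*367968 = 97844*367968 = 36003460992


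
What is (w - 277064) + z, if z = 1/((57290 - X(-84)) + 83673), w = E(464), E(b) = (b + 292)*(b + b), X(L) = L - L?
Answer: 59839357353/140963 ≈ 4.2450e+5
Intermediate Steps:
X(L) = 0
E(b) = 2*b*(292 + b) (E(b) = (292 + b)*(2*b) = 2*b*(292 + b))
w = 701568 (w = 2*464*(292 + 464) = 2*464*756 = 701568)
z = 1/140963 (z = 1/((57290 - 1*0) + 83673) = 1/((57290 + 0) + 83673) = 1/(57290 + 83673) = 1/140963 ≈ 7.0941e-6)
(w - 277064) + z = (701568 - 277064) + 1/140963 = 424504 + 1/140963 = 59839357353/140963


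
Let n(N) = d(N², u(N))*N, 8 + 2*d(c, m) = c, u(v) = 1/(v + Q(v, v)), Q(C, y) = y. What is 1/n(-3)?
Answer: -⅔ ≈ -0.66667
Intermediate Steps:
u(v) = 1/(2*v) (u(v) = 1/(v + v) = 1/(2*v))
d(c, m) = -4 + c/2
n(N) = N*(-4 + N²/2) (n(N) = (-4 + N²/2)*N = N*(-4 + N²/2))
1/n(-3) = 1/((½)*(-3)*(-8 + (-3)²)) = 1/((½)*(-3)*(-8 + 9)) = 1/((½)*(-3)*1) = 1/(-3/2) = -⅔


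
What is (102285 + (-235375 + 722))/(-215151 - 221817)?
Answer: 16546/54621 ≈ 0.30292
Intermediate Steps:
(102285 + (-235375 + 722))/(-215151 - 221817) = (102285 - 234653)/(-436968) = -132368*(-1/436968) = 16546/54621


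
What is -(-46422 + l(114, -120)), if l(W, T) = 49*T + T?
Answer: 52422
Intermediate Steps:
l(W, T) = 50*T
-(-46422 + l(114, -120)) = -(-46422 + 50*(-120)) = -(-46422 - 6000) = -1*(-52422) = 52422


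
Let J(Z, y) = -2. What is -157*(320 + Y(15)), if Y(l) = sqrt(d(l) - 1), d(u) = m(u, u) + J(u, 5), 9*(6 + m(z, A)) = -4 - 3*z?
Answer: -50240 - 157*I*sqrt(130)/3 ≈ -50240.0 - 596.69*I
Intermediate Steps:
m(z, A) = -58/9 - z/3 (m(z, A) = -6 + (-4 - 3*z)/9 = -6 + (-4/9 - z/3) = -58/9 - z/3)
d(u) = -76/9 - u/3 (d(u) = (-58/9 - u/3) - 2 = -76/9 - u/3)
Y(l) = sqrt(-85/9 - l/3) (Y(l) = sqrt((-76/9 - l/3) - 1) = sqrt(-85/9 - l/3))
-157*(320 + Y(15)) = -157*(320 + sqrt(-85 - 3*15)/3) = -157*(320 + sqrt(-85 - 45)/3) = -157*(320 + sqrt(-130)/3) = -157*(320 + (I*sqrt(130))/3) = -157*(320 + I*sqrt(130)/3) = -50240 - 157*I*sqrt(130)/3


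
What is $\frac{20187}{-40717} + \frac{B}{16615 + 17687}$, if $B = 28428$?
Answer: $\frac{77508067}{232779089} \approx 0.33297$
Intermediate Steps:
$\frac{20187}{-40717} + \frac{B}{16615 + 17687} = \frac{20187}{-40717} + \frac{28428}{16615 + 17687} = 20187 \left(- \frac{1}{40717}\right) + \frac{28428}{34302} = - \frac{20187}{40717} + 28428 \cdot \frac{1}{34302} = - \frac{20187}{40717} + \frac{4738}{5717} = \frac{77508067}{232779089}$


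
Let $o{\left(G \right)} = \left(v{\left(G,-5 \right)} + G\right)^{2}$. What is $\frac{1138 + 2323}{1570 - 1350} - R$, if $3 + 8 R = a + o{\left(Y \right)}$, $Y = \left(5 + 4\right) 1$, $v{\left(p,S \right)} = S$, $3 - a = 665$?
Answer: $\frac{42617}{440} \approx 96.857$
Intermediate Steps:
$a = -662$ ($a = 3 - 665 = -662$)
$Y = 9$ ($Y = 9 \cdot 1 = 9$)
$o{\left(G \right)} = \left(-5 + G\right)^{2}$
$R = - \frac{649}{8}$ ($R = - \frac{3}{8} + \frac{-662 + \left(-5 + 9\right)^{2}}{8} = - \frac{3}{8} + \frac{-662 + 4^{2}}{8} = - \frac{3}{8} + \frac{-662 + 16}{8} = - \frac{3}{8} + \frac{1}{8} \left(-646\right) = - \frac{3}{8} - \frac{323}{4} = - \frac{649}{8} \approx -81.125$)
$\frac{1138 + 2323}{1570 - 1350} - R = \frac{1138 + 2323}{1570 - 1350} - - \frac{649}{8} = \frac{3461}{220} + \frac{649}{8} = \frac{42617}{440}$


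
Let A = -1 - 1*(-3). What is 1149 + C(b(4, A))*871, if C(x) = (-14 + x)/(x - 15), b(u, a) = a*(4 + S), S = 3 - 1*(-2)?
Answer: 6931/3 ≈ 2310.3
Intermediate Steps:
A = 2 (A = -1 + 3 = 2)
S = 5 (S = 3 + 2 = 5)
b(u, a) = 9*a (b(u, a) = a*(4 + 5) = a*9 = 9*a)
C(x) = (-14 + x)/(-15 + x)
1149 + C(b(4, A))*871 = 1149 + ((-14 + 9*2)/(-15 + 9*2))*871 = 1149 + ((-14 + 18)/(-15 + 18))*871 = 1149 + (4/3)*871 = 1149 + 3484/3 = 6931/3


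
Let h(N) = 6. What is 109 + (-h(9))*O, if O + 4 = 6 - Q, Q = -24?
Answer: -47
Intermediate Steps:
O = 26 (O = -4 + (6 - 1*(-24)) = -4 + (6 + 24) = -4 + 30 = 26)
109 + (-h(9))*O = 109 - 1*6*26 = 109 - 6*26 = 109 - 156 = -47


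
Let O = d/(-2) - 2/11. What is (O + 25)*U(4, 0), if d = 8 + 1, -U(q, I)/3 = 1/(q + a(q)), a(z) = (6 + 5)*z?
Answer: -447/352 ≈ -1.2699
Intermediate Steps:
a(z) = 11*z
U(q, I) = -1/(4*q) (U(q, I) = -3/(q + 11*q) = -3*1/(12*q) = -1/(4*q))
d = 9
O = -103/22 (O = 9/(-2) - 2/11 = 9*(-½) - 2*1/11 = -9/2 - 2/11 = -103/22 ≈ -4.6818)
(O + 25)*U(4, 0) = (-103/22 + 25)*(-¼/4) = 447*(-¼*¼)/22 = (447/22)*(-1/16) = -447/352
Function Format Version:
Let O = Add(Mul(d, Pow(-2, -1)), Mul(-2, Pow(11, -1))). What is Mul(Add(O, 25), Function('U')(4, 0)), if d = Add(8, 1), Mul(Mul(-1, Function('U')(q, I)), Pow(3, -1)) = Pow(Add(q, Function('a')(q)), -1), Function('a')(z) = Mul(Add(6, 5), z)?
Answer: Rational(-447, 352) ≈ -1.2699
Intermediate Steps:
Function('a')(z) = Mul(11, z)
Function('U')(q, I) = Mul(Rational(-1, 4), Pow(q, -1)) (Function('U')(q, I) = Mul(-3, Pow(Add(q, Mul(11, q)), -1)) = Mul(-3, Pow(Mul(12, q), -1)) = Mul(-3, Mul(Rational(1, 12), Pow(q, -1))) = Mul(Rational(-1, 4), Pow(q, -1)))
d = 9
O = Rational(-103, 22) (O = Add(Mul(9, Pow(-2, -1)), Mul(-2, Pow(11, -1))) = Add(Mul(9, Rational(-1, 2)), Mul(-2, Rational(1, 11))) = Add(Rational(-9, 2), Rational(-2, 11)) = Rational(-103, 22) ≈ -4.6818)
Mul(Add(O, 25), Function('U')(4, 0)) = Mul(Add(Rational(-103, 22), 25), Mul(Rational(-1, 4), Pow(4, -1))) = Mul(Rational(447, 22), Mul(Rational(-1, 4), Rational(1, 4))) = Mul(Rational(447, 22), Rational(-1, 16)) = Rational(-447, 352)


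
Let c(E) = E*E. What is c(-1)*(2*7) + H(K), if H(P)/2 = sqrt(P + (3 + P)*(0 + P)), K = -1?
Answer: 14 + 2*I*sqrt(3) ≈ 14.0 + 3.4641*I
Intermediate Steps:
c(E) = E**2
H(P) = 2*sqrt(P + P*(3 + P)) (H(P) = 2*sqrt(P + (3 + P)*(0 + P)) = 2*sqrt(P + (3 + P)*P) = 2*sqrt(P + P*(3 + P)))
c(-1)*(2*7) + H(K) = (-1)**2*(2*7) + 2*sqrt(-(4 - 1)) = 1*14 + 2*sqrt(-1*3) = 14 + 2*sqrt(-3) = 14 + 2*(I*sqrt(3)) = 14 + 2*I*sqrt(3)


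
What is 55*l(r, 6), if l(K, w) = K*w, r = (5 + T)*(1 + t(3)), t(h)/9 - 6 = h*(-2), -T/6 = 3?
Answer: -4290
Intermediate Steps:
T = -18 (T = -6*3 = -18)
t(h) = 54 - 18*h (t(h) = 54 + 9*(h*(-2)) = 54 + 9*(-2*h) = 54 - 18*h)
r = -13 (r = (5 - 18)*(1 + (54 - 18*3)) = -13*(1 + (54 - 54)) = -13*(1 + 0) = -13*1 = -13)
55*l(r, 6) = 55*(-13*6) = 55*(-78) = -4290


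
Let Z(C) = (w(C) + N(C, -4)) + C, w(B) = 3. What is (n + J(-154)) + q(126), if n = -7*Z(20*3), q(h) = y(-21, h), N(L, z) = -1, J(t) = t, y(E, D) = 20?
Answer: -568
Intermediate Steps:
q(h) = 20
Z(C) = 2 + C (Z(C) = (3 - 1) + C = 2 + C)
n = -434 (n = -7*(2 + 20*3) = -7*(2 + 60) = -7*62 = -434)
(n + J(-154)) + q(126) = (-434 - 154) + 20 = -588 + 20 = -568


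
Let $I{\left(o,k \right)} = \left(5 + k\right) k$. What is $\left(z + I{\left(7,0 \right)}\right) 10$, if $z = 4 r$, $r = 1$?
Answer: $40$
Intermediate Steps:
$z = 4$ ($z = 4 \cdot 1 = 4$)
$I{\left(o,k \right)} = k \left(5 + k\right)$
$\left(z + I{\left(7,0 \right)}\right) 10 = \left(4 + 0 \left(5 + 0\right)\right) 10 = \left(4 + 0 \cdot 5\right) 10 = \left(4 + 0\right) 10 = 4 \cdot 10 = 40$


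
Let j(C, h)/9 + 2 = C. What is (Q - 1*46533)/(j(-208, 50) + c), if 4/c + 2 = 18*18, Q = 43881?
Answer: 106743/76072 ≈ 1.4032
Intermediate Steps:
j(C, h) = -18 + 9*C
c = 2/161 (c = 4/(-2 + 18*18) = 4/(-2 + 324) = 4/322 = 4*(1/322) = 2/161 ≈ 0.012422)
(Q - 1*46533)/(j(-208, 50) + c) = (43881 - 1*46533)/((-18 + 9*(-208)) + 2/161) = (43881 - 46533)/((-18 - 1872) + 2/161) = -2652/(-1890 + 2/161) = -2652/(-304288/161) = -2652*(-161/304288) = 106743/76072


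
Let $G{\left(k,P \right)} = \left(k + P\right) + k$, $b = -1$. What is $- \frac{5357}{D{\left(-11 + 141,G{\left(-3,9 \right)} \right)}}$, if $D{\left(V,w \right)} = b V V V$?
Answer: $\frac{5357}{2197000} \approx 0.0024383$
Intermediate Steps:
$G{\left(k,P \right)} = P + 2 k$ ($G{\left(k,P \right)} = \left(P + k\right) + k = P + 2 k$)
$D{\left(V,w \right)} = - V^{3}$ ($D{\left(V,w \right)} = - V V V = - V^{2} V = - V^{3}$)
$- \frac{5357}{D{\left(-11 + 141,G{\left(-3,9 \right)} \right)}} = - \frac{5357}{\left(-1\right) \left(-11 + 141\right)^{3}} = - \frac{5357}{\left(-1\right) 130^{3}} = - \frac{5357}{\left(-1\right) 2197000} = - \frac{5357}{-2197000} = \left(-5357\right) \left(- \frac{1}{2197000}\right) = \frac{5357}{2197000}$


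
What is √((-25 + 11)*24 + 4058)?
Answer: √3722 ≈ 61.008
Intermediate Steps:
√((-25 + 11)*24 + 4058) = √(-14*24 + 4058) = √(-336 + 4058) = √3722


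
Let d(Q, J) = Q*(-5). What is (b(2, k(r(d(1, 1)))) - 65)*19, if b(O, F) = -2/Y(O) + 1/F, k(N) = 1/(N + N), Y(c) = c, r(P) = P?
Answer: -1444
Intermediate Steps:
d(Q, J) = -5*Q
k(N) = 1/(2*N)
b(O, F) = 1/F - 2/O (b(O, F) = -2/O + 1/F = 1/F - 2/O)
(b(2, k(r(d(1, 1)))) - 65)*19 = ((1/(1/(2*((-5*1)))) - 2/2) - 65)*19 = ((1/((1/2)/(-5)) - 2*1/2) - 65)*19 = ((1/((1/2)*(-1/5)) - 1) - 65)*19 = ((1/(-1/10) - 1) - 65)*19 = ((-10 - 1) - 65)*19 = (-11 - 65)*19 = -76*19 = -1444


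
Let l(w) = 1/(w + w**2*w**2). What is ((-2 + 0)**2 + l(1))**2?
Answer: 81/4 ≈ 20.250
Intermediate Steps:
l(w) = 1/(w + w**4)
((-2 + 0)**2 + l(1))**2 = ((-2 + 0)**2 + 1/(1 + 1**4))**2 = ((-2)**2 + 1/(1 + 1))**2 = (4 + 1/2)**2 = (9/2)**2 = 81/4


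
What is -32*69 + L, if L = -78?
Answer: -2286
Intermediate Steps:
-32*69 + L = -32*69 - 78 = -2208 - 78 = -2286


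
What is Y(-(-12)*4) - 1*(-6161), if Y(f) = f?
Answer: 6209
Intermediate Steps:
Y(-(-12)*4) - 1*(-6161) = -(-12)*4 - 1*(-6161) = -4*(-12) + 6161 = 48 + 6161 = 6209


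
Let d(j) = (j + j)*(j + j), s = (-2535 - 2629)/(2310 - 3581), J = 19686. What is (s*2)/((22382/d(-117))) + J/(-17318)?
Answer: 2308414221933/123163546499 ≈ 18.743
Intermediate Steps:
s = 5164/1271 (s = -5164/(-1271) = -5164*(-1/1271) = 5164/1271 ≈ 4.0629)
d(j) = 4*j² (d(j) = (2*j)*(2*j) = 4*j²)
(s*2)/((22382/d(-117))) + J/(-17318) = ((5164/1271)*2)/((22382/((4*(-117)²)))) + 19686/(-17318) = 10328/(1271*((22382/((4*13689))))) + 19686*(-1/17318) = 10328/(1271*((22382/54756))) - 9843/8659 = 10328/(1271*((22382*(1/54756)))) - 9843/8659 = 10328/(1271*(11191/27378)) - 9843/8659 = (10328/1271)*(27378/11191) - 9843/8659 = 282759984/14223761 - 9843/8659 = 2308414221933/123163546499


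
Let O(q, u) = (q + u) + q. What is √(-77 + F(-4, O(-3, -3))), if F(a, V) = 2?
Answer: 5*I*√3 ≈ 8.6602*I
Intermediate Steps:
O(q, u) = u + 2*q
√(-77 + F(-4, O(-3, -3))) = √(-77 + 2) = √(-75) = 5*I*√3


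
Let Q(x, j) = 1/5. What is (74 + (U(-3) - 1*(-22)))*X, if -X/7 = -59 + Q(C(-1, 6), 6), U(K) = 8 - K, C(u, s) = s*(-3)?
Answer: 220206/5 ≈ 44041.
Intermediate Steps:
C(u, s) = -3*s
Q(x, j) = 1/5 (Q(x, j) = 1*(1/5) = 1/5)
X = 2058/5 (X = -7*(-59 + 1/5) = -7*(-294/5) = 2058/5 ≈ 411.60)
(74 + (U(-3) - 1*(-22)))*X = (74 + ((8 - 1*(-3)) - 1*(-22)))*(2058/5) = (74 + ((8 + 3) + 22))*(2058/5) = (74 + (11 + 22))*(2058/5) = (74 + 33)*(2058/5) = 107*(2058/5) = 220206/5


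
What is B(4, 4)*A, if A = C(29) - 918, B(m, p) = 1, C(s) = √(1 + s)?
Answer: -918 + √30 ≈ -912.52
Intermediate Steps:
A = -918 + √30 (A = √(1 + 29) - 918 = √30 - 918 = -918 + √30 ≈ -912.52)
B(4, 4)*A = 1*(-918 + √30) = -918 + √30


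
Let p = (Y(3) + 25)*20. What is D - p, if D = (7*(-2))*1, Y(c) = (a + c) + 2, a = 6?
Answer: -734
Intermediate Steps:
Y(c) = 8 + c (Y(c) = (6 + c) + 2 = 8 + c)
D = -14 (D = -14*1 = -14)
p = 720 (p = ((8 + 3) + 25)*20 = (11 + 25)*20 = 36*20 = 720)
D - p = -14 - 1*720 = -14 - 720 = -734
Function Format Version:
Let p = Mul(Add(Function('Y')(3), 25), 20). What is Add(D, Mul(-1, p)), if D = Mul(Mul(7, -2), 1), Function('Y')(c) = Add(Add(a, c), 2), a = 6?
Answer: -734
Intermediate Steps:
Function('Y')(c) = Add(8, c) (Function('Y')(c) = Add(Add(6, c), 2) = Add(8, c))
D = -14 (D = Mul(-14, 1) = -14)
p = 720 (p = Mul(Add(Add(8, 3), 25), 20) = Mul(Add(11, 25), 20) = Mul(36, 20) = 720)
Add(D, Mul(-1, p)) = Add(-14, Mul(-1, 720)) = Add(-14, -720) = -734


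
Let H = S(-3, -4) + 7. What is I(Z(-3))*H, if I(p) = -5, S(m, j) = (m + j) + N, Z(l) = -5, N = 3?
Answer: -15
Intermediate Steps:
S(m, j) = 3 + j + m (S(m, j) = (m + j) + 3 = (j + m) + 3 = 3 + j + m)
H = 3 (H = (3 - 4 - 3) + 7 = -4 + 7 = 3)
I(Z(-3))*H = -5*3 = -15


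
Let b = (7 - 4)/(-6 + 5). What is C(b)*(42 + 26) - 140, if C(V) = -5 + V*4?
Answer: -1296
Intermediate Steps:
b = -3 (b = 3/(-1) = 3*(-1) = -3)
C(V) = -5 + 4*V
C(b)*(42 + 26) - 140 = (-5 + 4*(-3))*(42 + 26) - 140 = (-5 - 12)*68 - 140 = -17*68 - 140 = -1156 - 140 = -1296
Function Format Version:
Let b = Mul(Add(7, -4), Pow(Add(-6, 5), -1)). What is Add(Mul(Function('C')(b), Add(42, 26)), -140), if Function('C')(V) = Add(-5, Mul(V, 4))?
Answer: -1296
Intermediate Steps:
b = -3 (b = Mul(3, Pow(-1, -1)) = Mul(3, -1) = -3)
Function('C')(V) = Add(-5, Mul(4, V))
Add(Mul(Function('C')(b), Add(42, 26)), -140) = Add(Mul(Add(-5, Mul(4, -3)), Add(42, 26)), -140) = Add(Mul(Add(-5, -12), 68), -140) = Add(Mul(-17, 68), -140) = Add(-1156, -140) = -1296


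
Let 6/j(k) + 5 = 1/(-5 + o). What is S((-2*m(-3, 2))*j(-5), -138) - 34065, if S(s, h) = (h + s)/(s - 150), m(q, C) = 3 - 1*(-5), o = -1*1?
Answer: -23129518/679 ≈ -34064.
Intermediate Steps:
o = -1
m(q, C) = 8 (m(q, C) = 3 + 5 = 8)
j(k) = -36/31 (j(k) = 6/(-5 + 1/(-5 - 1)) = 6/(-5 + 1/(-6)) = 6/(-5 - ⅙) = 6/(-31/6) = 6*(-6/31) = -36/31)
S(s, h) = (h + s)/(-150 + s)
S((-2*m(-3, 2))*j(-5), -138) - 34065 = (-138 - 2*8*(-36/31))/(-150 - 2*8*(-36/31)) - 34065 = (-138 - 16*(-36/31))/(-150 - 16*(-36/31)) - 34065 = (-138 + 576/31)/(-150 + 576/31) - 34065 = -3702/31/(-4074/31) - 34065 = -31/4074*(-3702/31) - 34065 = 617/679 - 34065 = -23129518/679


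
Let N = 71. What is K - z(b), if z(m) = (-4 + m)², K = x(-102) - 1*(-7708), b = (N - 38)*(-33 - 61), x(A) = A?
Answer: -9639630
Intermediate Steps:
b = -3102 (b = (71 - 38)*(-33 - 61) = 33*(-94) = -3102)
K = 7606 (K = -102 - 1*(-7708) = -102 + 7708 = 7606)
K - z(b) = 7606 - (-4 - 3102)² = 7606 - 1*(-3106)² = 7606 - 1*9647236 = 7606 - 9647236 = -9639630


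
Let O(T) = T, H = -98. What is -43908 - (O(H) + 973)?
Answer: -44783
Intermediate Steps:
-43908 - (O(H) + 973) = -43908 - (-98 + 973) = -43908 - 1*875 = -43908 - 875 = -44783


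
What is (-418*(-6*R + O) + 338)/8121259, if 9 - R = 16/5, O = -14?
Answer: 103682/40606295 ≈ 0.0025533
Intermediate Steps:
R = 29/5 (R = 9 - 16/5 = 29/5 ≈ 5.8000)
(-418*(-6*R + O) + 338)/8121259 = (-418*(-6*29/5 - 14) + 338)/8121259 = (-418*(-174/5 - 14) + 338)*(1/8121259) = (-418*(-244/5) + 338)*(1/8121259) = (101992/5 + 338)*(1/8121259) = (103682/5)*(1/8121259) = 103682/40606295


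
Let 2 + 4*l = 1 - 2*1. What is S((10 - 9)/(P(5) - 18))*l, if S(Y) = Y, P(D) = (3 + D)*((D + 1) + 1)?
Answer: -3/152 ≈ -0.019737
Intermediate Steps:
P(D) = (2 + D)*(3 + D) (P(D) = (3 + D)*((1 + D) + 1) = (3 + D)*(2 + D) = (2 + D)*(3 + D))
l = -¾ (l = -½ + (1 - 2*1)/4 = -½ + (1 - 2)/4 = -½ + (¼)*(-1) = -½ - ¼ = -¾ ≈ -0.75000)
S((10 - 9)/(P(5) - 18))*l = ((10 - 9)/((6 + 5² + 5*5) - 18))*(-¾) = (1/((6 + 25 + 25) - 18))*(-¾) = (1/(56 - 18))*(-¾) = (1/38)*(-¾) = -3/152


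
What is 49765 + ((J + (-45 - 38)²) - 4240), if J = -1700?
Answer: 50714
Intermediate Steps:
49765 + ((J + (-45 - 38)²) - 4240) = 49765 + ((-1700 + (-45 - 38)²) - 4240) = 49765 + ((-1700 + (-83)²) - 4240) = 49765 + ((-1700 + 6889) - 4240) = 49765 + (5189 - 4240) = 49765 + 949 = 50714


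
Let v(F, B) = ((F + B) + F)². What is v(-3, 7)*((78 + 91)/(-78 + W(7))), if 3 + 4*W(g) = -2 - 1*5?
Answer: -338/161 ≈ -2.0994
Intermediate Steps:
W(g) = -5/2 (W(g) = -¾ + (-2 - 1*5)/4 = -¾ + (-2 - 5)/4 = -¾ + (¼)*(-7) = -¾ - 7/4 = -5/2)
v(F, B) = (B + 2*F)² (v(F, B) = ((B + F) + F)² = (B + 2*F)²)
v(-3, 7)*((78 + 91)/(-78 + W(7))) = (7 + 2*(-3))²*((78 + 91)/(-78 - 5/2)) = (7 - 6)²*(169/(-161/2)) = 1²*(169*(-2/161)) = 1*(-338/161) = -338/161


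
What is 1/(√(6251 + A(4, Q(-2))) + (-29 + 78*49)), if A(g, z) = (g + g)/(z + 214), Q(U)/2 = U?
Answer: 398265/1509962786 - √68917695/1509962786 ≈ 0.00025826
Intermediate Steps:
Q(U) = 2*U
A(g, z) = 2*g/(214 + z) (A(g, z) = (2*g)/(214 + z) = 2*g/(214 + z))
1/(√(6251 + A(4, Q(-2))) + (-29 + 78*49)) = 1/(√(6251 + 2*4/(214 + 2*(-2))) + (-29 + 78*49)) = 1/(√(6251 + 2*4/(214 - 4)) + (-29 + 3822)) = 1/(√(6251 + 2*4/210) + 3793) = 1/(√(6251 + 2*4*(1/210)) + 3793) = 1/(√(6251 + 4/105) + 3793) = 1/(√(656359/105) + 3793) = 1/(√68917695/105 + 3793) = 1/(3793 + √68917695/105)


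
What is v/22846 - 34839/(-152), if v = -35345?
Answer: 395279677/1736296 ≈ 227.66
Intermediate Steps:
v/22846 - 34839/(-152) = -35345/22846 - 34839/(-152) = -35345*1/22846 - 34839*(-1/152) = -35345/22846 + 34839/152 = 395279677/1736296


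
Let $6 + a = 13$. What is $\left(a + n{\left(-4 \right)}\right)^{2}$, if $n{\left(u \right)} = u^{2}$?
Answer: $529$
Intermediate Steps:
$a = 7$ ($a = -6 + 13 = 7$)
$\left(a + n{\left(-4 \right)}\right)^{2} = \left(7 + \left(-4\right)^{2}\right)^{2} = \left(7 + 16\right)^{2} = 23^{2} = 529$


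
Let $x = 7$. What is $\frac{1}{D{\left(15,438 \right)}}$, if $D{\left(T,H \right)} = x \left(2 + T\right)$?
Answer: $\frac{1}{119} \approx 0.0084034$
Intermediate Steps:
$D{\left(T,H \right)} = 14 + 7 T$ ($D{\left(T,H \right)} = 7 \left(2 + T\right) = 14 + 7 T$)
$\frac{1}{D{\left(15,438 \right)}} = \frac{1}{14 + 7 \cdot 15} = \frac{1}{14 + 105} = \frac{1}{119}$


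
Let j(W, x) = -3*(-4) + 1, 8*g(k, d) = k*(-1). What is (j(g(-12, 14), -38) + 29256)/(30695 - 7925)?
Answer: 29269/22770 ≈ 1.2854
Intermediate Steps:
g(k, d) = -k/8 (g(k, d) = (k*(-1))/8 = (-k)/8 = -k/8)
j(W, x) = 13 (j(W, x) = 12 + 1 = 13)
(j(g(-12, 14), -38) + 29256)/(30695 - 7925) = (13 + 29256)/(30695 - 7925) = 29269/22770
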